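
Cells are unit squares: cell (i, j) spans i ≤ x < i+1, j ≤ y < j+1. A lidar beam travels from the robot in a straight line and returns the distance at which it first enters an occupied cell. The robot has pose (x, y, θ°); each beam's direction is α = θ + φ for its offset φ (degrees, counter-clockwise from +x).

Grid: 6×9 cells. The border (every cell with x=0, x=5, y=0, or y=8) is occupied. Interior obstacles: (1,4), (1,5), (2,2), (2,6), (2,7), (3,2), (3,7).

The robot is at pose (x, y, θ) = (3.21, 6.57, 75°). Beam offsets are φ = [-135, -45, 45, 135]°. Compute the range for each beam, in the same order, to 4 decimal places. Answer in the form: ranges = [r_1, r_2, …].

beam 1: φ=-135°, α=300°
  cosα=0.5000 sinα=-0.8660 | (3,6) | tMaxX 1.5800 tMaxY 0.6582 | tΔX 2.0000 tΔY 1.1547
    t=0.6582 [y] (3,5)
    t=1.5800 [x] (4,5)
    t=1.8129 [y] (4,4)
    t=2.9676 [y] (4,3)
    t=3.5800 [x] (5,3) — stop
  → r_1 = 3.5800
beam 2: φ=-45°, α=30°
  cosα=0.8660 sinα=0.5000 | (3,6) | tMaxX 0.9122 tMaxY 0.8600 | tΔX 1.1547 tΔY 2.0000
    t=0.8600 [y] (3,7) — stop
  → r_2 = 0.8600
beam 3: φ=45°, α=120°
  cosα=-0.5000 sinα=0.8660 | (3,6) | tMaxX 0.4200 tMaxY 0.4965 | tΔX 2.0000 tΔY 1.1547
    t=0.4200 [x] (2,6) — stop
  → r_3 = 0.4200
beam 4: φ=135°, α=210°
  cosα=-0.8660 sinα=-0.5000 | (3,6) | tMaxX 0.2425 tMaxY 1.1400 | tΔX 1.1547 tΔY 2.0000
    t=0.2425 [x] (2,6) — stop
  → r_4 = 0.2425

ranges = [3.5800, 0.8600, 0.4200, 0.2425]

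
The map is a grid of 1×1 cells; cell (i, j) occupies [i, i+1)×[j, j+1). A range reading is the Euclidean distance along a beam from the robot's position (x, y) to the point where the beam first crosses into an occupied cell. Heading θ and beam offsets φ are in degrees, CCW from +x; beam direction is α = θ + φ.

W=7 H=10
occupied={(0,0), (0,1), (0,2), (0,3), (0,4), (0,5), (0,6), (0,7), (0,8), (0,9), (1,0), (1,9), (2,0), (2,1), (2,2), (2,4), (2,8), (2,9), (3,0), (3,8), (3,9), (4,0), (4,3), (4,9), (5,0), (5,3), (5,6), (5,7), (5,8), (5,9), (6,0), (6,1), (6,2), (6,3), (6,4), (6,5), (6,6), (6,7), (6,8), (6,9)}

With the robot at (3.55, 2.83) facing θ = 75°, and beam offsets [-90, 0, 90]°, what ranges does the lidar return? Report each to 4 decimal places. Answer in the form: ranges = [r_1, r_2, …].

ranges = [2.5364, 5.6024, 0.5694]

beam 1: φ=-90°, α=345°
  cosα=0.9659 sinα=-0.2588 | (3,2) | tMaxX 0.4659 tMaxY 3.2069 | tΔX 1.0353 tΔY 3.8637
    t=0.4659 [x] (4,2)
    t=1.5012 [x] (5,2)
    t=2.5364 [x] (6,2) — stop
  → r_1 = 2.5364
beam 2: φ=0°, α=75°
  cosα=0.2588 sinα=0.9659 | (3,2) | tMaxX 1.7387 tMaxY 0.1760 | tΔX 3.8637 tΔY 1.0353
    t=0.1760 [y] (3,3)
    t=1.2113 [y] (3,4)
    t=1.7387 [x] (4,4)
    t=2.2465 [y] (4,5)
    t=3.2818 [y] (4,6)
    t=4.3171 [y] (4,7)
    t=5.3524 [y] (4,8)
    t=5.6024 [x] (5,8) — stop
  → r_2 = 5.6024
beam 3: φ=90°, α=165°
  cosα=-0.9659 sinα=0.2588 | (3,2) | tMaxX 0.5694 tMaxY 0.6568 | tΔX 1.0353 tΔY 3.8637
    t=0.5694 [x] (2,2) — stop
  → r_3 = 0.5694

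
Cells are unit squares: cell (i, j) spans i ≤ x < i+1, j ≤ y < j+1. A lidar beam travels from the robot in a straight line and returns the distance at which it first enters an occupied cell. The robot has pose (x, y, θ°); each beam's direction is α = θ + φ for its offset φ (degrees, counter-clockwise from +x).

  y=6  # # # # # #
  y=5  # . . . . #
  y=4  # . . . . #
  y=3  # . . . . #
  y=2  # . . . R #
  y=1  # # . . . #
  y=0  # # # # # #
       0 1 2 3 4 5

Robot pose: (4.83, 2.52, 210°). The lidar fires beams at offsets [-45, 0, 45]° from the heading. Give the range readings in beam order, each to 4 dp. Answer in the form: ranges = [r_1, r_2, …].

beam 1: φ=-45°, α=165°
  direction (-0.9659, 0.2588); cell (4,2); t to first gridline: x 0.8593, y 1.8546 (then +1.0353 / +3.8637)
    (3,2) via x @ 0.8593
    (3,3) via y @ 1.8546
    (2,3) via x @ 1.8946
    (1,3) via x @ 2.9298
    (0,3) via x @ 3.9651  # hit
  → r_1 = 3.9651
beam 2: φ=0°, α=210°
  direction (-0.8660, -0.5000); cell (4,2); t to first gridline: x 0.9584, y 1.0400 (then +1.1547 / +2.0000)
    (3,2) via x @ 0.9584
    (3,1) via y @ 1.0400
    (2,1) via x @ 2.1131
    (2,0) via y @ 3.0400  # hit
  → r_2 = 3.0400
beam 3: φ=45°, α=255°
  direction (-0.2588, -0.9659); cell (4,2); t to first gridline: x 3.2069, y 0.5383 (then +3.8637 / +1.0353)
    (4,1) via y @ 0.5383
    (4,0) via y @ 1.5736  # hit
  → r_3 = 1.5736

ranges = [3.9651, 3.0400, 1.5736]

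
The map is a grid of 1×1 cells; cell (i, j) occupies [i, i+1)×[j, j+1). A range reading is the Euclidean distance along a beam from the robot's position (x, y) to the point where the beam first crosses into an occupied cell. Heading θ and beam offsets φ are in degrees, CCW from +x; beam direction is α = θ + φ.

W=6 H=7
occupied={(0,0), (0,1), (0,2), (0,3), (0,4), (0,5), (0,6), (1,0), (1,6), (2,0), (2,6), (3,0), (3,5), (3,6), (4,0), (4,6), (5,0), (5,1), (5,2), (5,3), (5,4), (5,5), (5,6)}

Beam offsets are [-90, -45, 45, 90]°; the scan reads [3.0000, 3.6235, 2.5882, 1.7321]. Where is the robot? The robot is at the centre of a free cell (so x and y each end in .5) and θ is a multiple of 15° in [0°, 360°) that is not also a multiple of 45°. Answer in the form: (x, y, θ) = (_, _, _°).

(x, y, θ) = (3.5, 2.5, 150°)

Candidates: 19 free-cell centres × 16 headings = 304 poses. Raycast each; keep the one whose scan matches to 4 dp.
  (3.5, 4.5, 300°): beam 1 = 2.8868 ≠ 3.0000 ✗
  (1.5, 1.5, 195°): beam 1 = 1.9319 ≠ 3.0000 ✗
  (3.5, 3.5, 195°): beam 1 = 1.5529 ≠ 3.0000 ✗
  (1.5, 5.5, 30°): beam 1 = 5.1962 ≠ 3.0000 ✗
  …
  (3.5, 2.5, 150°): r_1=3.0000, r_2=3.6235, r_3=2.5882, r_4=1.7321 — all match ✓
No second candidate reproduces the full scan.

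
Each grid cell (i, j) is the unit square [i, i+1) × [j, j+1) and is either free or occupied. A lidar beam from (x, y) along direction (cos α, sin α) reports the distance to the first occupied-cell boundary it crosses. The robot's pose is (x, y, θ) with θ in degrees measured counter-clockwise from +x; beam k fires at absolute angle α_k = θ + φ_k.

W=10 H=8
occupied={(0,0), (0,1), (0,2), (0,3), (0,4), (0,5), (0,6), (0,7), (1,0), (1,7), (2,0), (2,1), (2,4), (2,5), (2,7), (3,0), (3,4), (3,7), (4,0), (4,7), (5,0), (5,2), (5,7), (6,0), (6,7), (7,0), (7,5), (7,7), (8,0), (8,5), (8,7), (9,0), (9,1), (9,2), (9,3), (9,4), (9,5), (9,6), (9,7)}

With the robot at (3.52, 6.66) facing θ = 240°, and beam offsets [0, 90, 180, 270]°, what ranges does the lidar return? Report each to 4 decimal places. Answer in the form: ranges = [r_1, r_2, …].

beam 1: φ=0°, α=240°
  d=(-0.5000,-0.8660)  start (3,6)  tX=1.0400 tY=0.7621  stride 1/|dx|=2.0000 1/|dy|=1.1547
    cross y-line → (3,5), t=0.7621
    cross x-line → (2,5), t=1.0400 (wall)
  → r_1 = 1.0400
beam 2: φ=90°, α=330°
  d=(0.8660,-0.5000)  start (3,6)  tX=0.5543 tY=1.3200  stride 1/|dx|=1.1547 1/|dy|=2.0000
    cross x-line → (4,6), t=0.5543
    cross y-line → (4,5), t=1.3200
    cross x-line → (5,5), t=1.7090
    cross x-line → (6,5), t=2.8637
    cross y-line → (6,4), t=3.3200
    cross x-line → (7,4), t=4.0184
    cross x-line → (8,4), t=5.1731
    cross y-line → (8,3), t=5.3200
    cross x-line → (9,3), t=6.3278 (wall)
  → r_2 = 6.3278
beam 3: φ=180°, α=60°
  d=(0.5000,0.8660)  start (3,6)  tX=0.9600 tY=0.3926  stride 1/|dx|=2.0000 1/|dy|=1.1547
    cross y-line → (3,7), t=0.3926 (wall)
  → r_3 = 0.3926
beam 4: φ=270°, α=150°
  d=(-0.8660,0.5000)  start (3,6)  tX=0.6004 tY=0.6800  stride 1/|dx|=1.1547 1/|dy|=2.0000
    cross x-line → (2,6), t=0.6004
    cross y-line → (2,7), t=0.6800 (wall)
  → r_4 = 0.6800

ranges = [1.0400, 6.3278, 0.3926, 0.6800]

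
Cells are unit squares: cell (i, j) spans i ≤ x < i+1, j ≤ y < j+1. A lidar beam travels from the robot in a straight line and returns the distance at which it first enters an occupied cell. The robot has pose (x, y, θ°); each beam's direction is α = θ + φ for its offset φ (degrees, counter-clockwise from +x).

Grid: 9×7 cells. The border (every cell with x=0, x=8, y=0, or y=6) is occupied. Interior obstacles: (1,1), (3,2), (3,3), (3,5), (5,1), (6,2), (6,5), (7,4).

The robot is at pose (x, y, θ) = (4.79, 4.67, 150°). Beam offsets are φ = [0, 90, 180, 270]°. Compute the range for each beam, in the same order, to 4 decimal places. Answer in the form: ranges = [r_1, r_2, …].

beam 1: φ=0°, α=150°
  cosα=-0.8660 sinα=0.5000 | (4,4) | tMaxX 0.9122 tMaxY 0.6600 | tΔX 1.1547 tΔY 2.0000
    t=0.6600 [y] (4,5)
    t=0.9122 [x] (3,5) — stop
  → r_1 = 0.9122
beam 2: φ=90°, α=240°
  cosα=-0.5000 sinα=-0.8660 | (4,4) | tMaxX 1.5800 tMaxY 0.7736 | tΔX 2.0000 tΔY 1.1547
    t=0.7736 [y] (4,3)
    t=1.5800 [x] (3,3) — stop
  → r_2 = 1.5800
beam 3: φ=180°, α=330°
  cosα=0.8660 sinα=-0.5000 | (4,4) | tMaxX 0.2425 tMaxY 1.3400 | tΔX 1.1547 tΔY 2.0000
    t=0.2425 [x] (5,4)
    t=1.3400 [y] (5,3)
    t=1.3972 [x] (6,3)
    t=2.5519 [x] (7,3)
    t=3.3400 [y] (7,2)
    t=3.7066 [x] (8,2) — stop
  → r_3 = 3.7066
beam 4: φ=270°, α=60°
  cosα=0.5000 sinα=0.8660 | (4,4) | tMaxX 0.4200 tMaxY 0.3811 | tΔX 2.0000 tΔY 1.1547
    t=0.3811 [y] (4,5)
    t=0.4200 [x] (5,5)
    t=1.5358 [y] (5,6) — stop
  → r_4 = 1.5358

ranges = [0.9122, 1.5800, 3.7066, 1.5358]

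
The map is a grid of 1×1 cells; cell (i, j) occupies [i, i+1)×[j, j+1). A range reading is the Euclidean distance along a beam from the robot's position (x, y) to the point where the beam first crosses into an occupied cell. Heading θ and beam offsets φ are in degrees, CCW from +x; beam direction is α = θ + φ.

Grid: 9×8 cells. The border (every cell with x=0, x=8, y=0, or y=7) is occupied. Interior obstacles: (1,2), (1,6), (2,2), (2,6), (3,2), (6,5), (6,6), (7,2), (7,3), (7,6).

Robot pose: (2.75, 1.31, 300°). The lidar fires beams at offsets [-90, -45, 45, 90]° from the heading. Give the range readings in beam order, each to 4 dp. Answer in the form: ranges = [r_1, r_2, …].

beam 1: φ=-90°, α=210°
  d=(-0.8660,-0.5000)  start (2,1)  tX=0.8660 tY=0.6200  stride 1/|dx|=1.1547 1/|dy|=2.0000
    cross y-line → (2,0), t=0.6200 (wall)
  → r_1 = 0.6200
beam 2: φ=-45°, α=255°
  d=(-0.2588,-0.9659)  start (2,1)  tX=2.8978 tY=0.3209  stride 1/|dx|=3.8637 1/|dy|=1.0353
    cross y-line → (2,0), t=0.3209 (wall)
  → r_2 = 0.3209
beam 3: φ=45°, α=345°
  d=(0.9659,-0.2588)  start (2,1)  tX=0.2588 tY=1.1977  stride 1/|dx|=1.0353 1/|dy|=3.8637
    cross x-line → (3,1), t=0.2588
    cross y-line → (3,0), t=1.1977 (wall)
  → r_3 = 1.1977
beam 4: φ=90°, α=30°
  d=(0.8660,0.5000)  start (2,1)  tX=0.2887 tY=1.3800  stride 1/|dx|=1.1547 1/|dy|=2.0000
    cross x-line → (3,1), t=0.2887
    cross y-line → (3,2), t=1.3800 (wall)
  → r_4 = 1.3800

ranges = [0.6200, 0.3209, 1.1977, 1.3800]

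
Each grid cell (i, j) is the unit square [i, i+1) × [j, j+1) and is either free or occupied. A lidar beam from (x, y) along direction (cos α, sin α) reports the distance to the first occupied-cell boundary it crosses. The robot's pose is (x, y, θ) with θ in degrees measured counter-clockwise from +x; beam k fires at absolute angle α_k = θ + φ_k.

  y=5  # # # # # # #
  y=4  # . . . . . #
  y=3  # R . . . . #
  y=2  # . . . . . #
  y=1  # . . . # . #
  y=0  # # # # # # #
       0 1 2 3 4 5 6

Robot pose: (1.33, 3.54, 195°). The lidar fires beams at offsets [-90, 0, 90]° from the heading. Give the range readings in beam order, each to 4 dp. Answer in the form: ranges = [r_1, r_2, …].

beam 1: φ=-90°, α=105°
  cosα=-0.2588 sinα=0.9659 | (1,3) | tMaxX 1.2750 tMaxY 0.4762 | tΔX 3.8637 tΔY 1.0353
    t=0.4762 [y] (1,4)
    t=1.2750 [x] (0,4) — stop
  → r_1 = 1.2750
beam 2: φ=0°, α=195°
  cosα=-0.9659 sinα=-0.2588 | (1,3) | tMaxX 0.3416 tMaxY 2.0864 | tΔX 1.0353 tΔY 3.8637
    t=0.3416 [x] (0,3) — stop
  → r_2 = 0.3416
beam 3: φ=90°, α=285°
  cosα=0.2588 sinα=-0.9659 | (1,3) | tMaxX 2.5887 tMaxY 0.5590 | tΔX 3.8637 tΔY 1.0353
    t=0.5590 [y] (1,2)
    t=1.5943 [y] (1,1)
    t=2.5887 [x] (2,1)
    t=2.6296 [y] (2,0) — stop
  → r_3 = 2.6296

ranges = [1.2750, 0.3416, 2.6296]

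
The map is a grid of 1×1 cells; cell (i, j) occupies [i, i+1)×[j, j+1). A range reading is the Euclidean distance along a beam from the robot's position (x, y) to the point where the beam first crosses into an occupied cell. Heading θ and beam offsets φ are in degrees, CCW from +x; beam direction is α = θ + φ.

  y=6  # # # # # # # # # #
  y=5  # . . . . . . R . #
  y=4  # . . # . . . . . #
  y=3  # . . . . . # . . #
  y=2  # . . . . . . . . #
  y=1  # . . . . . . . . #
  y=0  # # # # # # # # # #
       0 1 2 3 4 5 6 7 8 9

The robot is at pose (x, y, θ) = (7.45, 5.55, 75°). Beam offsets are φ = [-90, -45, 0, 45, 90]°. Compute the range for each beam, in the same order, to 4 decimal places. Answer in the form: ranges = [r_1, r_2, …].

beam 1: φ=-90°, α=345°
  dir = (cos 345°, sin 345°) = (0.9659, -0.2588); from cell (7,5)
  next x-line at t=0.5694, next y-line at t=2.1250; Δt_x=1.0353, Δt_y=3.8637
    x: enter (8,5) at t=0.5694
    x: enter (9,5) at t=1.6047 ← occupied
  → r_1 = 1.6047
beam 2: φ=-45°, α=30°
  dir = (cos 30°, sin 30°) = (0.8660, 0.5000); from cell (7,5)
  next x-line at t=0.6351, next y-line at t=0.9000; Δt_x=1.1547, Δt_y=2.0000
    x: enter (8,5) at t=0.6351
    y: enter (8,6) at t=0.9000 ← occupied
  → r_2 = 0.9000
beam 3: φ=0°, α=75°
  dir = (cos 75°, sin 75°) = (0.2588, 0.9659); from cell (7,5)
  next x-line at t=2.1250, next y-line at t=0.4659; Δt_x=3.8637, Δt_y=1.0353
    y: enter (7,6) at t=0.4659 ← occupied
  → r_3 = 0.4659
beam 4: φ=45°, α=120°
  dir = (cos 120°, sin 120°) = (-0.5000, 0.8660); from cell (7,5)
  next x-line at t=0.9000, next y-line at t=0.5196; Δt_x=2.0000, Δt_y=1.1547
    y: enter (7,6) at t=0.5196 ← occupied
  → r_4 = 0.5196
beam 5: φ=90°, α=165°
  dir = (cos 165°, sin 165°) = (-0.9659, 0.2588); from cell (7,5)
  next x-line at t=0.4659, next y-line at t=1.7387; Δt_x=1.0353, Δt_y=3.8637
    x: enter (6,5) at t=0.4659
    x: enter (5,5) at t=1.5012
    y: enter (5,6) at t=1.7387 ← occupied
  → r_5 = 1.7387

ranges = [1.6047, 0.9000, 0.4659, 0.5196, 1.7387]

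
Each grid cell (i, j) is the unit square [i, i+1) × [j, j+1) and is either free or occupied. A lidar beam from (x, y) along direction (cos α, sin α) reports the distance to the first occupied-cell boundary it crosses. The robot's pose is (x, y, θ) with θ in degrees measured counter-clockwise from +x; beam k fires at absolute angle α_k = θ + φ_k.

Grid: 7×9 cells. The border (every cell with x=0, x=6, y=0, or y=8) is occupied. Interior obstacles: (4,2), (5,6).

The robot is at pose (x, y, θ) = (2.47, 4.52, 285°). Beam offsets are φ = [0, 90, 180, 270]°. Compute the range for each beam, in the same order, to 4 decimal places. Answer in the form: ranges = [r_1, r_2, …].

beam 1: φ=0°, α=285°
  cosα=0.2588 sinα=-0.9659 | (2,4) | tMaxX 2.0478 tMaxY 0.5383 | tΔX 3.8637 tΔY 1.0353
    t=0.5383 [y] (2,3)
    t=1.5736 [y] (2,2)
    t=2.0478 [x] (3,2)
    t=2.6089 [y] (3,1)
    t=3.6442 [y] (3,0) — stop
  → r_1 = 3.6442
beam 2: φ=90°, α=15°
  cosα=0.9659 sinα=0.2588 | (2,4) | tMaxX 0.5487 tMaxY 1.8546 | tΔX 1.0353 tΔY 3.8637
    t=0.5487 [x] (3,4)
    t=1.5840 [x] (4,4)
    t=1.8546 [y] (4,5)
    t=2.6192 [x] (5,5)
    t=3.6545 [x] (6,5) — stop
  → r_2 = 3.6545
beam 3: φ=180°, α=105°
  cosα=-0.2588 sinα=0.9659 | (2,4) | tMaxX 1.8159 tMaxY 0.4969 | tΔX 3.8637 tΔY 1.0353
    t=0.4969 [y] (2,5)
    t=1.5322 [y] (2,6)
    t=1.8159 [x] (1,6)
    t=2.5675 [y] (1,7)
    t=3.6028 [y] (1,8) — stop
  → r_3 = 3.6028
beam 4: φ=270°, α=195°
  cosα=-0.9659 sinα=-0.2588 | (2,4) | tMaxX 0.4866 tMaxY 2.0091 | tΔX 1.0353 tΔY 3.8637
    t=0.4866 [x] (1,4)
    t=1.5219 [x] (0,4) — stop
  → r_4 = 1.5219

ranges = [3.6442, 3.6545, 3.6028, 1.5219]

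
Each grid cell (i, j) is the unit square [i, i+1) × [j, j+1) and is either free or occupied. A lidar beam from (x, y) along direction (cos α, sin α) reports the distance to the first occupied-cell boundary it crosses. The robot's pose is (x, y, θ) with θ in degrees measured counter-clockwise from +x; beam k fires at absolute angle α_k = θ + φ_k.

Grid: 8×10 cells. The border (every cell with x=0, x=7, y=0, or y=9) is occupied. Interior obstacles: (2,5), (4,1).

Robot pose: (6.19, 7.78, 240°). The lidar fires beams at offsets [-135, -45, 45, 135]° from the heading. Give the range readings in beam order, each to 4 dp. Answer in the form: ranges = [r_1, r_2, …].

beam 1: φ=-135°, α=105°
  cosα=-0.2588 sinα=0.9659 | (6,7) | tMaxX 0.7341 tMaxY 0.2278 | tΔX 3.8637 tΔY 1.0353
    t=0.2278 [y] (6,8)
    t=0.7341 [x] (5,8)
    t=1.2630 [y] (5,9) — stop
  → r_1 = 1.2630
beam 2: φ=-45°, α=195°
  cosα=-0.9659 sinα=-0.2588 | (6,7) | tMaxX 0.1967 tMaxY 3.0137 | tΔX 1.0353 tΔY 3.8637
    t=0.1967 [x] (5,7)
    t=1.2320 [x] (4,7)
    t=2.2673 [x] (3,7)
    t=3.0137 [y] (3,6)
    t=3.3025 [x] (2,6)
    t=4.3378 [x] (1,6)
    t=5.3731 [x] (0,6) — stop
  → r_2 = 5.3731
beam 3: φ=45°, α=285°
  cosα=0.2588 sinα=-0.9659 | (6,7) | tMaxX 3.1296 tMaxY 0.8075 | tΔX 3.8637 tΔY 1.0353
    t=0.8075 [y] (6,6)
    t=1.8428 [y] (6,5)
    t=2.8781 [y] (6,4)
    t=3.1296 [x] (7,4) — stop
  → r_3 = 3.1296
beam 4: φ=135°, α=15°
  cosα=0.9659 sinα=0.2588 | (6,7) | tMaxX 0.8386 tMaxY 0.8500 | tΔX 1.0353 tΔY 3.8637
    t=0.8386 [x] (7,7) — stop
  → r_4 = 0.8386

ranges = [1.2630, 5.3731, 3.1296, 0.8386]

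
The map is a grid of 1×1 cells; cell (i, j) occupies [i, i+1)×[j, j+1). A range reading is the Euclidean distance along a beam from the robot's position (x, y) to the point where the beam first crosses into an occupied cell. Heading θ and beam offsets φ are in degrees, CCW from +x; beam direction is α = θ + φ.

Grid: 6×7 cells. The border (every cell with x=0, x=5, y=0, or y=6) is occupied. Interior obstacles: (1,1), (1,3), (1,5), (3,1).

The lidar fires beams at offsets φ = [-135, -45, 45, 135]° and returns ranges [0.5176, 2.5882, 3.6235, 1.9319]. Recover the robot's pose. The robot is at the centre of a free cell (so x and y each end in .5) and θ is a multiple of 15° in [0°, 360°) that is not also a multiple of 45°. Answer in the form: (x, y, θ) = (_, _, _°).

(x, y, θ) = (4.5, 3.5, 150°)

The pose lattice has 16·16 = 256 candidates. Test each by forward raycasting.
  (4.5, 2.5, 240°): beam 1 = 3.6235 ≠ 0.5176 ✗
  (2.5, 1.5, 105°): beam 1 = 0.5774 ≠ 0.5176 ✗
  (1.5, 4.5, 150°): beam 1 = 3.6235 ≠ 0.5176 ✗
  (4.5, 2.5, 285°): beam 1 = 2.8868 ≠ 0.5176 ✗
  (1.5, 2.5, 120°): beam 1 = 1.9319 ≠ 0.5176 ✗
  …
  (4.5, 3.5, 150°): r_1=0.5176, r_2=2.5882, r_3=3.6235, r_4=1.9319 — all match ✓
Unique over the lattice → pose = (4.5, 3.5, 150°).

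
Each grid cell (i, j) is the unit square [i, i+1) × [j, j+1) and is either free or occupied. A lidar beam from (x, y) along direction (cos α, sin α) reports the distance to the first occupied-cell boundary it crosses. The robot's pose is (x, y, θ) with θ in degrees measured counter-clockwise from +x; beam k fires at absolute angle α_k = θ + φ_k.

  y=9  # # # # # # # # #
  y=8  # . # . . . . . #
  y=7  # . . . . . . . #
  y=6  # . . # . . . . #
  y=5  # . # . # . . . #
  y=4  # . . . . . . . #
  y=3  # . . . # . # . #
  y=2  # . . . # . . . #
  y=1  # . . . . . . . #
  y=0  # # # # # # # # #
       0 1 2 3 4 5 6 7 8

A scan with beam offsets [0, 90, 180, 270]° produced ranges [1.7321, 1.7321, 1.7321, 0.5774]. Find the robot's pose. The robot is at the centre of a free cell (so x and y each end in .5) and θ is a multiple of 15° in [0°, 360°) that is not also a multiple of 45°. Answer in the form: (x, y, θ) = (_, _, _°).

Candidates: 49 free-cell centres × 16 headings = 784 poses. Raycast each; keep the one whose scan matches to 4 dp.
  (7.5, 3.5, 75°): beam 1 = 1.9319 ≠ 1.7321 ✗
  (6.5, 4.5, 15°): beam 1 = 1.5529 ≠ 1.7321 ✗
  (1.5, 1.5, 195°): beam 1 = 0.5176 ≠ 1.7321 ✗
  (5.5, 7.5, 330°): beam 1 = 2.8868 ≠ 1.7321 ✗
  …
  (6.5, 2.5, 150°): r_1=1.7321, r_2=1.7321, r_3=1.7321, r_4=0.5774 — all match ✓
No second candidate reproduces the full scan.

(x, y, θ) = (6.5, 2.5, 150°)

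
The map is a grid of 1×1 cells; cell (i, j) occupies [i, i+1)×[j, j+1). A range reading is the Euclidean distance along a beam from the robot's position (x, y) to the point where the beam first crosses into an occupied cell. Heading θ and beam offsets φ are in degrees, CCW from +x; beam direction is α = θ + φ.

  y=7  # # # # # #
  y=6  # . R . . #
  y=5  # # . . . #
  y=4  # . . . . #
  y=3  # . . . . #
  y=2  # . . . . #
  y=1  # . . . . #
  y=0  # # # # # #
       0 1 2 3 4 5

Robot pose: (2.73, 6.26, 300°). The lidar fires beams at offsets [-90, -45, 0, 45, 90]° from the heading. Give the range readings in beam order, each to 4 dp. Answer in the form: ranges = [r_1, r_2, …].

ranges = [0.8429, 5.4456, 4.5400, 2.3501, 1.4800]

beam 1: φ=-90°, α=210°
  cosα=-0.8660 sinα=-0.5000 | (2,6) | tMaxX 0.8429 tMaxY 0.5200 | tΔX 1.1547 tΔY 2.0000
    t=0.5200 [y] (2,5)
    t=0.8429 [x] (1,5) — stop
  → r_1 = 0.8429
beam 2: φ=-45°, α=255°
  cosα=-0.2588 sinα=-0.9659 | (2,6) | tMaxX 2.8205 tMaxY 0.2692 | tΔX 3.8637 tΔY 1.0353
    t=0.2692 [y] (2,5)
    t=1.3044 [y] (2,4)
    t=2.3397 [y] (2,3)
    t=2.8205 [x] (1,3)
    t=3.3750 [y] (1,2)
    t=4.4103 [y] (1,1)
    t=5.4456 [y] (1,0) — stop
  → r_2 = 5.4456
beam 3: φ=0°, α=300°
  cosα=0.5000 sinα=-0.8660 | (2,6) | tMaxX 0.5400 tMaxY 0.3002 | tΔX 2.0000 tΔY 1.1547
    t=0.3002 [y] (2,5)
    t=0.5400 [x] (3,5)
    t=1.4549 [y] (3,4)
    t=2.5400 [x] (4,4)
    t=2.6096 [y] (4,3)
    t=3.7643 [y] (4,2)
    t=4.5400 [x] (5,2) — stop
  → r_3 = 4.5400
beam 4: φ=45°, α=345°
  cosα=0.9659 sinα=-0.2588 | (2,6) | tMaxX 0.2795 tMaxY 1.0046 | tΔX 1.0353 tΔY 3.8637
    t=0.2795 [x] (3,6)
    t=1.0046 [y] (3,5)
    t=1.3148 [x] (4,5)
    t=2.3501 [x] (5,5) — stop
  → r_4 = 2.3501
beam 5: φ=90°, α=30°
  cosα=0.8660 sinα=0.5000 | (2,6) | tMaxX 0.3118 tMaxY 1.4800 | tΔX 1.1547 tΔY 2.0000
    t=0.3118 [x] (3,6)
    t=1.4665 [x] (4,6)
    t=1.4800 [y] (4,7) — stop
  → r_5 = 1.4800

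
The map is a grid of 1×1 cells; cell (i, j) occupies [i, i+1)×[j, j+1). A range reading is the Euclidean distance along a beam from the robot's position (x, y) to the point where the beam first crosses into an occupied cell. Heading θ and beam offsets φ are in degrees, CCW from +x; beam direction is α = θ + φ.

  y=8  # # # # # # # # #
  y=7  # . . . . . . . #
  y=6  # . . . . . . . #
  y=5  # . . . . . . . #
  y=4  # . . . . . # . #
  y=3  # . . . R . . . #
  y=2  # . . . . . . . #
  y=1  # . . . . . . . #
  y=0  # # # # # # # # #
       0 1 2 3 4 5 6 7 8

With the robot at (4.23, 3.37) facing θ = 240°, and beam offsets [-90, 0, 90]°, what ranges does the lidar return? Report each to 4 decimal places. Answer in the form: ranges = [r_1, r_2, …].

ranges = [3.7297, 2.7366, 4.3532]

beam 1: φ=-90°, α=150°
  d=(-0.8660,0.5000)  start (4,3)  tX=0.2656 tY=1.2600  stride 1/|dx|=1.1547 1/|dy|=2.0000
    cross x-line → (3,3), t=0.2656
    cross y-line → (3,4), t=1.2600
    cross x-line → (2,4), t=1.4203
    cross x-line → (1,4), t=2.5750
    cross y-line → (1,5), t=3.2600
    cross x-line → (0,5), t=3.7297 (wall)
  → r_1 = 3.7297
beam 2: φ=0°, α=240°
  d=(-0.5000,-0.8660)  start (4,3)  tX=0.4600 tY=0.4272  stride 1/|dx|=2.0000 1/|dy|=1.1547
    cross y-line → (4,2), t=0.4272
    cross x-line → (3,2), t=0.4600
    cross y-line → (3,1), t=1.5819
    cross x-line → (2,1), t=2.4600
    cross y-line → (2,0), t=2.7366 (wall)
  → r_2 = 2.7366
beam 3: φ=90°, α=330°
  d=(0.8660,-0.5000)  start (4,3)  tX=0.8891 tY=0.7400  stride 1/|dx|=1.1547 1/|dy|=2.0000
    cross y-line → (4,2), t=0.7400
    cross x-line → (5,2), t=0.8891
    cross x-line → (6,2), t=2.0438
    cross y-line → (6,1), t=2.7400
    cross x-line → (7,1), t=3.1985
    cross x-line → (8,1), t=4.3532 (wall)
  → r_3 = 4.3532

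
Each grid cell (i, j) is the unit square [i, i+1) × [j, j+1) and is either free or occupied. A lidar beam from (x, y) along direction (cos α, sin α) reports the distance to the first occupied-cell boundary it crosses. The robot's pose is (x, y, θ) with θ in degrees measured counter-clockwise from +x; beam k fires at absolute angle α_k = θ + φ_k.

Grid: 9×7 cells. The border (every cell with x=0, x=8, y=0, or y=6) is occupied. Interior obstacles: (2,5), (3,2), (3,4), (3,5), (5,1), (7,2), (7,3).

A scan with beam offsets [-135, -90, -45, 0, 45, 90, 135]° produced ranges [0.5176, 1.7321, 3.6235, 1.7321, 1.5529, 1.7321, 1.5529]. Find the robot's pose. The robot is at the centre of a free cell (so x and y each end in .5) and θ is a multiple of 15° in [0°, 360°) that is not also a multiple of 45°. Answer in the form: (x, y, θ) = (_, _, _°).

Candidates: 28 free-cell centres × 16 headings = 448 poses. Raycast each; keep the one whose scan matches to 4 dp.
  (6.5, 3.5, 345°): beam 1 = 2.8868 ≠ 0.5176 ✗
  (6.5, 2.5, 120°): beam 2 = 0.5774 ≠ 1.7321 ✗
  (6.5, 3.5, 165°): beam 1 = 0.5774 ≠ 0.5176 ✗
  …
  (2.5, 2.5, 150°): r_1=0.5176, r_2=1.7321, r_3=3.6235, r_4=1.7321, r_5=1.5529, r_6=1.7321, r_7=1.5529 — all match ✓
No second candidate reproduces the full scan.

(x, y, θ) = (2.5, 2.5, 150°)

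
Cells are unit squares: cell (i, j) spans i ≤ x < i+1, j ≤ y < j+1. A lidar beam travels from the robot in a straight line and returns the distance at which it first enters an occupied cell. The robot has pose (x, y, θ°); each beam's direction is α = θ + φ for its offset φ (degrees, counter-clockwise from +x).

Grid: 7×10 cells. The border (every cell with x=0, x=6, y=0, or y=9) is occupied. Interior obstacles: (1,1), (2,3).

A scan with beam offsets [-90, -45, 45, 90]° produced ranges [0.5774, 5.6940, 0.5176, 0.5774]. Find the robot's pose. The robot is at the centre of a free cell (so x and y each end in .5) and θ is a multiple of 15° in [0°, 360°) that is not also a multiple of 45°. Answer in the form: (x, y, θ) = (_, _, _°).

(x, y, θ) = (1.5, 3.5, 120°)

The pose lattice has 38·16 = 608 candidates. Test each by forward raycasting.
  (3.5, 6.5, 120°): beam 1 = 2.8868 ≠ 0.5774 ✗
  (1.5, 6.5, 165°): beam 1 = 2.5882 ≠ 0.5774 ✗
  (5.5, 3.5, 240°): beam 1 = 5.1962 ≠ 0.5774 ✗
  (3.5, 8.5, 330°): beam 1 = 5.0000 ≠ 0.5774 ✗
  …
  (1.5, 3.5, 120°): r_1=0.5774, r_2=5.6940, r_3=0.5176, r_4=0.5774 — all match ✓
No second candidate reproduces the full scan.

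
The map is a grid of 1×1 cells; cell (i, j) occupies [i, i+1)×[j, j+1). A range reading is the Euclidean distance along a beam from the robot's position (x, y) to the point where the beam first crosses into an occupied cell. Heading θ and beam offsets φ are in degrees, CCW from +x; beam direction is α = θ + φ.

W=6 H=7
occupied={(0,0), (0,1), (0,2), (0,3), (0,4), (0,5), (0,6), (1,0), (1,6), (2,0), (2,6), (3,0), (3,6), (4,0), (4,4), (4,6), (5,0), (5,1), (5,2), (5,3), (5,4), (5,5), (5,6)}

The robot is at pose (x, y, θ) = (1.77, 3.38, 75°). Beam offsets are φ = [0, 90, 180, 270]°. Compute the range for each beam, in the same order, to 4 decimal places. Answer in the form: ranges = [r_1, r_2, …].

beam 1: φ=0°, α=75°
  d=(0.2588,0.9659)  start (1,3)  tX=0.8887 tY=0.6419  stride 1/|dx|=3.8637 1/|dy|=1.0353
    cross y-line → (1,4), t=0.6419
    cross x-line → (2,4), t=0.8887
    cross y-line → (2,5), t=1.6771
    cross y-line → (2,6), t=2.7124 (wall)
  → r_1 = 2.7124
beam 2: φ=90°, α=165°
  d=(-0.9659,0.2588)  start (1,3)  tX=0.7972 tY=2.3955  stride 1/|dx|=1.0353 1/|dy|=3.8637
    cross x-line → (0,3), t=0.7972 (wall)
  → r_2 = 0.7972
beam 3: φ=180°, α=255°
  d=(-0.2588,-0.9659)  start (1,3)  tX=2.9751 tY=0.3934  stride 1/|dx|=3.8637 1/|dy|=1.0353
    cross y-line → (1,2), t=0.3934
    cross y-line → (1,1), t=1.4287
    cross y-line → (1,0), t=2.4640 (wall)
  → r_3 = 2.4640
beam 4: φ=270°, α=345°
  d=(0.9659,-0.2588)  start (1,3)  tX=0.2381 tY=1.4682  stride 1/|dx|=1.0353 1/|dy|=3.8637
    cross x-line → (2,3), t=0.2381
    cross x-line → (3,3), t=1.2734
    cross y-line → (3,2), t=1.4682
    cross x-line → (4,2), t=2.3087
    cross x-line → (5,2), t=3.3439 (wall)
  → r_4 = 3.3439

ranges = [2.7124, 0.7972, 2.4640, 3.3439]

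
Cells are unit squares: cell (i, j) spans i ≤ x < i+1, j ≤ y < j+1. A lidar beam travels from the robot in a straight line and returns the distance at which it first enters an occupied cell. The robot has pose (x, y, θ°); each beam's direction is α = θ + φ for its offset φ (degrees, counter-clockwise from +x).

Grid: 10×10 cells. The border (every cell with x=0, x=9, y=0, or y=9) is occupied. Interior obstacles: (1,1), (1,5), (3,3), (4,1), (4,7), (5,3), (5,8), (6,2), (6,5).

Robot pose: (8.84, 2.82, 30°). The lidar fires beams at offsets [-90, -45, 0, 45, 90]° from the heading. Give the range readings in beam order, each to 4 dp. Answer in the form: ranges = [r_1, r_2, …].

ranges = [0.3200, 0.1656, 0.1848, 0.6182, 5.9813]

beam 1: φ=-90°, α=300°
  direction (0.5000, -0.8660); cell (8,2); t to first gridline: x 0.3200, y 0.9469 (then +2.0000 / +1.1547)
    (9,2) via x @ 0.3200  # hit
  → r_1 = 0.3200
beam 2: φ=-45°, α=345°
  direction (0.9659, -0.2588); cell (8,2); t to first gridline: x 0.1656, y 3.1682 (then +1.0353 / +3.8637)
    (9,2) via x @ 0.1656  # hit
  → r_2 = 0.1656
beam 3: φ=0°, α=30°
  direction (0.8660, 0.5000); cell (8,2); t to first gridline: x 0.1848, y 0.3600 (then +1.1547 / +2.0000)
    (9,2) via x @ 0.1848  # hit
  → r_3 = 0.1848
beam 4: φ=45°, α=75°
  direction (0.2588, 0.9659); cell (8,2); t to first gridline: x 0.6182, y 0.1863 (then +3.8637 / +1.0353)
    (8,3) via y @ 0.1863
    (9,3) via x @ 0.6182  # hit
  → r_4 = 0.6182
beam 5: φ=90°, α=120°
  direction (-0.5000, 0.8660); cell (8,2); t to first gridline: x 1.6800, y 0.2078 (then +2.0000 / +1.1547)
    (8,3) via y @ 0.2078
    (8,4) via y @ 1.3625
    (7,4) via x @ 1.6800
    (7,5) via y @ 2.5172
    (7,6) via y @ 3.6719
    (6,6) via x @ 3.6800
    (6,7) via y @ 4.8266
    (5,7) via x @ 5.6800
    (5,8) via y @ 5.9813  # hit
  → r_5 = 5.9813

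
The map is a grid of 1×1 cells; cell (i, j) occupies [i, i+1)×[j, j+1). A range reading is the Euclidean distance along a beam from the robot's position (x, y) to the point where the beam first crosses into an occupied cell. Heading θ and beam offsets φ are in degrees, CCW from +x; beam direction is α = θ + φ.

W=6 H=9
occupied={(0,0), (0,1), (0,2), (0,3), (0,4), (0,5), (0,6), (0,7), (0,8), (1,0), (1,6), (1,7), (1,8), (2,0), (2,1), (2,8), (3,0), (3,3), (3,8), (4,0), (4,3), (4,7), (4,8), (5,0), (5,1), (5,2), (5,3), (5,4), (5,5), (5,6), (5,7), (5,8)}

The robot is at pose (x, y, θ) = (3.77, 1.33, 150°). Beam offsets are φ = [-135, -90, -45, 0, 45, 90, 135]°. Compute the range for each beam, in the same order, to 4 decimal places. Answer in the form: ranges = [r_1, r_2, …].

beam 1: φ=-135°, α=15°
  d=(0.9659,0.2588)  start (3,1)  tX=0.2381 tY=2.5887  stride 1/|dx|=1.0353 1/|dy|=3.8637
    cross x-line → (4,1), t=0.2381
    cross x-line → (5,1), t=1.2734 (wall)
  → r_1 = 1.2734
beam 2: φ=-90°, α=60°
  d=(0.5000,0.8660)  start (3,1)  tX=0.4600 tY=0.7736  stride 1/|dx|=2.0000 1/|dy|=1.1547
    cross x-line → (4,1), t=0.4600
    cross y-line → (4,2), t=0.7736
    cross y-line → (4,3), t=1.9283 (wall)
  → r_2 = 1.9283
beam 3: φ=-45°, α=105°
  d=(-0.2588,0.9659)  start (3,1)  tX=2.9751 tY=0.6936  stride 1/|dx|=3.8637 1/|dy|=1.0353
    cross y-line → (3,2), t=0.6936
    cross y-line → (3,3), t=1.7289 (wall)
  → r_3 = 1.7289
beam 4: φ=0°, α=150°
  d=(-0.8660,0.5000)  start (3,1)  tX=0.8891 tY=1.3400  stride 1/|dx|=1.1547 1/|dy|=2.0000
    cross x-line → (2,1), t=0.8891 (wall)
  → r_4 = 0.8891
beam 5: φ=45°, α=195°
  d=(-0.9659,-0.2588)  start (3,1)  tX=0.7972 tY=1.2750  stride 1/|dx|=1.0353 1/|dy|=3.8637
    cross x-line → (2,1), t=0.7972 (wall)
  → r_5 = 0.7972
beam 6: φ=90°, α=240°
  d=(-0.5000,-0.8660)  start (3,1)  tX=1.5400 tY=0.3811  stride 1/|dx|=2.0000 1/|dy|=1.1547
    cross y-line → (3,0), t=0.3811 (wall)
  → r_6 = 0.3811
beam 7: φ=135°, α=285°
  d=(0.2588,-0.9659)  start (3,1)  tX=0.8887 tY=0.3416  stride 1/|dx|=3.8637 1/|dy|=1.0353
    cross y-line → (3,0), t=0.3416 (wall)
  → r_7 = 0.3416

ranges = [1.2734, 1.9283, 1.7289, 0.8891, 0.7972, 0.3811, 0.3416]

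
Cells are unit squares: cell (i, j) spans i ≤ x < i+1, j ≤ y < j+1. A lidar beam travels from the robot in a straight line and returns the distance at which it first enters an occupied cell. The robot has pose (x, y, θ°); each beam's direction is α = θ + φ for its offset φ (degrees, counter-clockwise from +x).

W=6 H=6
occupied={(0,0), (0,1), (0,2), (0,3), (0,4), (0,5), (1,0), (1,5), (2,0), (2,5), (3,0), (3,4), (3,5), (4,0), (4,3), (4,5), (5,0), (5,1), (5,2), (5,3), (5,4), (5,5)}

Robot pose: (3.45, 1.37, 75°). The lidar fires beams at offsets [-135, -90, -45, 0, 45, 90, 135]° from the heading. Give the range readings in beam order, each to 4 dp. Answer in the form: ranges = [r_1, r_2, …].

beam 1: φ=-135°, α=300°
  cosα=0.5000 sinα=-0.8660 | (3,1) | tMaxX 1.1000 tMaxY 0.4272 | tΔX 2.0000 tΔY 1.1547
    t=0.4272 [y] (3,0) — stop
  → r_1 = 0.4272
beam 2: φ=-90°, α=345°
  cosα=0.9659 sinα=-0.2588 | (3,1) | tMaxX 0.5694 tMaxY 1.4296 | tΔX 1.0353 tΔY 3.8637
    t=0.5694 [x] (4,1)
    t=1.4296 [y] (4,0) — stop
  → r_2 = 1.4296
beam 3: φ=-45°, α=30°
  cosα=0.8660 sinα=0.5000 | (3,1) | tMaxX 0.6351 tMaxY 1.2600 | tΔX 1.1547 tΔY 2.0000
    t=0.6351 [x] (4,1)
    t=1.2600 [y] (4,2)
    t=1.7898 [x] (5,2) — stop
  → r_3 = 1.7898
beam 4: φ=0°, α=75°
  cosα=0.2588 sinα=0.9659 | (3,1) | tMaxX 2.1250 tMaxY 0.6522 | tΔX 3.8637 tΔY 1.0353
    t=0.6522 [y] (3,2)
    t=1.6875 [y] (3,3)
    t=2.1250 [x] (4,3) — stop
  → r_4 = 2.1250
beam 5: φ=45°, α=120°
  cosα=-0.5000 sinα=0.8660 | (3,1) | tMaxX 0.9000 tMaxY 0.7275 | tΔX 2.0000 tΔY 1.1547
    t=0.7275 [y] (3,2)
    t=0.9000 [x] (2,2)
    t=1.8822 [y] (2,3)
    t=2.9000 [x] (1,3)
    t=3.0369 [y] (1,4)
    t=4.1916 [y] (1,5) — stop
  → r_5 = 4.1916
beam 6: φ=90°, α=165°
  cosα=-0.9659 sinα=0.2588 | (3,1) | tMaxX 0.4659 tMaxY 2.4341 | tΔX 1.0353 tΔY 3.8637
    t=0.4659 [x] (2,1)
    t=1.5012 [x] (1,1)
    t=2.4341 [y] (1,2)
    t=2.5364 [x] (0,2) — stop
  → r_6 = 2.5364
beam 7: φ=135°, α=210°
  cosα=-0.8660 sinα=-0.5000 | (3,1) | tMaxX 0.5196 tMaxY 0.7400 | tΔX 1.1547 tΔY 2.0000
    t=0.5196 [x] (2,1)
    t=0.7400 [y] (2,0) — stop
  → r_7 = 0.7400

ranges = [0.4272, 1.4296, 1.7898, 2.1250, 4.1916, 2.5364, 0.7400]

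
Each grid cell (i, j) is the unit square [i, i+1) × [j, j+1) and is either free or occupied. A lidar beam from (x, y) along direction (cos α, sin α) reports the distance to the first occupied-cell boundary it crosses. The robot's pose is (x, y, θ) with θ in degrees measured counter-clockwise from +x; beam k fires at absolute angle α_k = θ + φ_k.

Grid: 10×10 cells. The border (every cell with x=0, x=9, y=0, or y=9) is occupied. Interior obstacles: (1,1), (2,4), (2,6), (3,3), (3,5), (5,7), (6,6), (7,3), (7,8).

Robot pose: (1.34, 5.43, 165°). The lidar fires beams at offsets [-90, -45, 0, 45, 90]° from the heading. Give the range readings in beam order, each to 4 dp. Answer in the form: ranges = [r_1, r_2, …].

beam 1: φ=-90°, α=75°
  dir = (cos 75°, sin 75°) = (0.2588, 0.9659); from cell (1,5)
  next x-line at t=2.5500, next y-line at t=0.5901; Δt_x=3.8637, Δt_y=1.0353
    y: enter (1,6) at t=0.5901
    y: enter (1,7) at t=1.6254
    x: enter (2,7) at t=2.5500
    y: enter (2,8) at t=2.6607
    y: enter (2,9) at t=3.6959 ← occupied
  → r_1 = 3.6959
beam 2: φ=-45°, α=120°
  dir = (cos 120°, sin 120°) = (-0.5000, 0.8660); from cell (1,5)
  next x-line at t=0.6800, next y-line at t=0.6582; Δt_x=2.0000, Δt_y=1.1547
    y: enter (1,6) at t=0.6582
    x: enter (0,6) at t=0.6800 ← occupied
  → r_2 = 0.6800
beam 3: φ=0°, α=165°
  dir = (cos 165°, sin 165°) = (-0.9659, 0.2588); from cell (1,5)
  next x-line at t=0.3520, next y-line at t=2.2023; Δt_x=1.0353, Δt_y=3.8637
    x: enter (0,5) at t=0.3520 ← occupied
  → r_3 = 0.3520
beam 4: φ=45°, α=210°
  dir = (cos 210°, sin 210°) = (-0.8660, -0.5000); from cell (1,5)
  next x-line at t=0.3926, next y-line at t=0.8600; Δt_x=1.1547, Δt_y=2.0000
    x: enter (0,5) at t=0.3926 ← occupied
  → r_4 = 0.3926
beam 5: φ=90°, α=255°
  dir = (cos 255°, sin 255°) = (-0.2588, -0.9659); from cell (1,5)
  next x-line at t=1.3137, next y-line at t=0.4452; Δt_x=3.8637, Δt_y=1.0353
    y: enter (1,4) at t=0.4452
    x: enter (0,4) at t=1.3137 ← occupied
  → r_5 = 1.3137

ranges = [3.6959, 0.6800, 0.3520, 0.3926, 1.3137]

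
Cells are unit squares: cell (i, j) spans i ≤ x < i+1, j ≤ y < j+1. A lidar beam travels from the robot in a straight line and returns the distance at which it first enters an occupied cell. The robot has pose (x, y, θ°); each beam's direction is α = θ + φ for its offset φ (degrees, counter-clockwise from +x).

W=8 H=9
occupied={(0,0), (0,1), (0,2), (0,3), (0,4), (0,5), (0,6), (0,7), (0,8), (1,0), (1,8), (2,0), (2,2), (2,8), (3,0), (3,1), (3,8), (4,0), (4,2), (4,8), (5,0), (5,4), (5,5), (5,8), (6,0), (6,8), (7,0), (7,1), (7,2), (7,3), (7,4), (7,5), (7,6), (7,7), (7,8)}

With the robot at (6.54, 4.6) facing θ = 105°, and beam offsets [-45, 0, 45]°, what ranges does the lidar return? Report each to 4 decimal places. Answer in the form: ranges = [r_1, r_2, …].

ranges = [0.9200, 3.5199, 0.6235]

beam 1: φ=-45°, α=60°
  dir = (cos 60°, sin 60°) = (0.5000, 0.8660); from cell (6,4)
  next x-line at t=0.9200, next y-line at t=0.4619; Δt_x=2.0000, Δt_y=1.1547
    y: enter (6,5) at t=0.4619
    x: enter (7,5) at t=0.9200 ← occupied
  → r_1 = 0.9200
beam 2: φ=0°, α=105°
  dir = (cos 105°, sin 105°) = (-0.2588, 0.9659); from cell (6,4)
  next x-line at t=2.0864, next y-line at t=0.4141; Δt_x=3.8637, Δt_y=1.0353
    y: enter (6,5) at t=0.4141
    y: enter (6,6) at t=1.4494
    x: enter (5,6) at t=2.0864
    y: enter (5,7) at t=2.4847
    y: enter (5,8) at t=3.5199 ← occupied
  → r_2 = 3.5199
beam 3: φ=45°, α=150°
  dir = (cos 150°, sin 150°) = (-0.8660, 0.5000); from cell (6,4)
  next x-line at t=0.6235, next y-line at t=0.8000; Δt_x=1.1547, Δt_y=2.0000
    x: enter (5,4) at t=0.6235 ← occupied
  → r_3 = 0.6235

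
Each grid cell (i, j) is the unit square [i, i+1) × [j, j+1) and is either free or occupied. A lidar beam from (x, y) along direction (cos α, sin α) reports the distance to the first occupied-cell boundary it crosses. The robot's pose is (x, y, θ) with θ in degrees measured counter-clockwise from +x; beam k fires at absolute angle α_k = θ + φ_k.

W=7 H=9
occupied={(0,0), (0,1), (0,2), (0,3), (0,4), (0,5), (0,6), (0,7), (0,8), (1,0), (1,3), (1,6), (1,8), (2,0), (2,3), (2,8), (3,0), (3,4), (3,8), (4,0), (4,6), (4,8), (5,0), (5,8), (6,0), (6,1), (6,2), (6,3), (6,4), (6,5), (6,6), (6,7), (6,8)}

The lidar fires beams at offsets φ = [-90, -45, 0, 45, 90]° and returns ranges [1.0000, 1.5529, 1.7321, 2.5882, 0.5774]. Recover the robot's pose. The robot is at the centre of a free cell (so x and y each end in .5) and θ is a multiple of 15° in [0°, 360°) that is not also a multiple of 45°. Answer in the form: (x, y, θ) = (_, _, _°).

Candidates: 30 free-cell centres × 16 headings = 480 poses. Raycast each; keep the one whose scan matches to 4 dp.
  (1.5, 4.5, 300°): beam 1 = 0.5774 ≠ 1.0000 ✗
  (1.5, 5.5, 255°): beam 1 = 0.5176 ≠ 1.0000 ✗
  (5.5, 5.5, 240°): beam 2 = 1.9319 ≠ 1.5529 ✗
  (1.5, 4.5, 60°): beam 3 = 4.0415 ≠ 1.7321 ✗
  (3.5, 5.5, 240°): beam 1 = 1.7321 ≠ 1.0000 ✗
  …
  (1.5, 5.5, 330°): r_1=1.0000, r_2=1.5529, r_3=1.7321, r_4=2.5882, r_5=0.5774 — all match ✓
No second candidate reproduces the full scan.

(x, y, θ) = (1.5, 5.5, 330°)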